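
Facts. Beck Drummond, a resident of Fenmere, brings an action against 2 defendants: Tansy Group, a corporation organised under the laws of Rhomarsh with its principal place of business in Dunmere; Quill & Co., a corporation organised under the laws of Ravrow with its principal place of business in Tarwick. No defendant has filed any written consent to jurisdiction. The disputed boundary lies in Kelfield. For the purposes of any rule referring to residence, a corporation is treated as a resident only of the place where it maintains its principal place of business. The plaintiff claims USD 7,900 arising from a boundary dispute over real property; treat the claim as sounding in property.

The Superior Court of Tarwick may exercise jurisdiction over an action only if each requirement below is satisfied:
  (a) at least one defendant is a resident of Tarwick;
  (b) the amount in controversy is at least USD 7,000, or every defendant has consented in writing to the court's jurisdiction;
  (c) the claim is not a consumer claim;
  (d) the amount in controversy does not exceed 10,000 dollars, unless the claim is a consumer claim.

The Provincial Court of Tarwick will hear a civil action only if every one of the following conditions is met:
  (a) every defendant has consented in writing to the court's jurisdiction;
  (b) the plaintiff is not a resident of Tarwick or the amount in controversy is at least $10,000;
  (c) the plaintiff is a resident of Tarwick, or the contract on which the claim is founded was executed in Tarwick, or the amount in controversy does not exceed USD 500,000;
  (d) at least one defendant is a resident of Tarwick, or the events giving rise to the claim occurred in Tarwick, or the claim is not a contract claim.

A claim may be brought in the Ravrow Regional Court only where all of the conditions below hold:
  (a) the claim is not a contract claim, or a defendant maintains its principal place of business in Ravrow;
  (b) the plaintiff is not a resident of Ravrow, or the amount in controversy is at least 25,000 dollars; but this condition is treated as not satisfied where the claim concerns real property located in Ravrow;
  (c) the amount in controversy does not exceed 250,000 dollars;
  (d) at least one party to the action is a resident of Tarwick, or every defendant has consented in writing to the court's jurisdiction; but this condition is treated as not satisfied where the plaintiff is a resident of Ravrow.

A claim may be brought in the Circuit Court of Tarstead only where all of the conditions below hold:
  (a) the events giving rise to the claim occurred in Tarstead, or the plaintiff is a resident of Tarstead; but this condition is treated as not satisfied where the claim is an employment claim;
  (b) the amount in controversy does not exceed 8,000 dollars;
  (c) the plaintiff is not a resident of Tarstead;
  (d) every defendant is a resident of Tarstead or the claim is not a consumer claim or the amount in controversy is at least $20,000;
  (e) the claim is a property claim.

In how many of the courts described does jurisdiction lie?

The Superior Court of Tarwick:
  (a) Quill & Co. resides in Tarwick. Met.
  (b) The amount in controversy is USD 7,900, which meets the 7,000 dollars floor, so this disjunct is met. Condition met.
  (c) The claim is a property claim, not a consumer claim. Met.
  (d) The amount in controversy is USD 7,900, within the $10,000 ceiling. Met.
  → Every requirement is satisfied — jurisdiction.
The Provincial Court of Tarwick:
  (a) No such written consent has been filed. Not met.
  (b) The plaintiff resides in Fenmere, which is not Tarwick — that alternative is enough. Condition met.
  (c) The amount in controversy is 7,900 dollars, within the 500,000 dollars ceiling, which satisfies one of the alternatives. Satisfied.
  (d) Quill & Co. resides in Tarwick, so one alternative holds. Met.
  → At least one condition fails; no jurisdiction.
The Ravrow Regional Court:
  (a) The claim is a property claim, not a contract claim, so this disjunct is met. Condition met.
  (b) The plaintiff resides in Fenmere, which is not Ravrow, so this disjunct is met. And the carve-out is inapplicable — the property lies in Kelfield, not Ravrow. Condition met.
  (c) The amount in controversy is 7,900 dollars, within the 250,000 dollars ceiling. Met.
  (d) Quill & Co. resides in Tarwick — that alternative is enough. The exception is not triggered, since the plaintiff resides in Fenmere, not Ravrow. Condition met.
  → Every requirement is satisfied — jurisdiction.
The Circuit Court of Tarstead:
  (a) The operative events occurred in Kelfield, not Tarstead; the plaintiff resides in Fenmere, not Tarstead — no alternative holds. Not satisfied.
  (b) The amount in controversy is USD 7,900, within the $8,000 ceiling. Satisfied.
  (c) The plaintiff resides in Fenmere, which is not Tarstead. Condition met.
  (d) The claim is a property claim, not a consumer claim — that alternative is enough. Satisfied.
  (e) The claim is a property claim. Met.
  → At least one condition fails; no jurisdiction.
Courts with jurisdiction: the Superior Court of Tarwick, the Ravrow Regional Court — 2 in total.

2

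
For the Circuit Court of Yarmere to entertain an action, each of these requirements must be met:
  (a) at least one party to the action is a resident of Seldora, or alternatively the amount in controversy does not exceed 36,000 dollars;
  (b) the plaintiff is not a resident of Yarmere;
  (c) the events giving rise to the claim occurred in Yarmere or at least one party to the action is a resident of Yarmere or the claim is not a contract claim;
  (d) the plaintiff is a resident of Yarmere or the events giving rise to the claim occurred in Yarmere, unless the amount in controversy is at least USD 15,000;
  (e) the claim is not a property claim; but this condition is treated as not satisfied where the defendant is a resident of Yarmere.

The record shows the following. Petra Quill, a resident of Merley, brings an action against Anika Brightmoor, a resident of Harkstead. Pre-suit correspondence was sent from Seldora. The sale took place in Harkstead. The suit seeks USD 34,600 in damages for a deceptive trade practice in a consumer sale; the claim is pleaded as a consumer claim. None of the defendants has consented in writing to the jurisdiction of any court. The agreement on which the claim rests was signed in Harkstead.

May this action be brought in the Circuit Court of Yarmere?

The Circuit Court of Yarmere:
  (a) The amount in controversy is $34,600, within the USD 36,000 ceiling, so one alternative holds. Met.
  (b) The plaintiff resides in Merley, which is not Yarmere. Satisfied.
  (c) The claim is a consumer claim, not a contract claim, so this disjunct is met. Met.
  (d) The plaintiff resides in Merley, not Yarmere; the operative events occurred in Harkstead, not Yarmere — no alternative holds. But the amount in controversy is USD 34,600, which meets the $15,000 floor, and the 'unless' clause therefore excuses the requirement. Satisfied.
  (e) The claim is a consumer claim, not a property claim. And the carve-out is inapplicable — the defendant resides in Harkstead, not Yarmere. Met.
  → Jurisdiction lies.

Yes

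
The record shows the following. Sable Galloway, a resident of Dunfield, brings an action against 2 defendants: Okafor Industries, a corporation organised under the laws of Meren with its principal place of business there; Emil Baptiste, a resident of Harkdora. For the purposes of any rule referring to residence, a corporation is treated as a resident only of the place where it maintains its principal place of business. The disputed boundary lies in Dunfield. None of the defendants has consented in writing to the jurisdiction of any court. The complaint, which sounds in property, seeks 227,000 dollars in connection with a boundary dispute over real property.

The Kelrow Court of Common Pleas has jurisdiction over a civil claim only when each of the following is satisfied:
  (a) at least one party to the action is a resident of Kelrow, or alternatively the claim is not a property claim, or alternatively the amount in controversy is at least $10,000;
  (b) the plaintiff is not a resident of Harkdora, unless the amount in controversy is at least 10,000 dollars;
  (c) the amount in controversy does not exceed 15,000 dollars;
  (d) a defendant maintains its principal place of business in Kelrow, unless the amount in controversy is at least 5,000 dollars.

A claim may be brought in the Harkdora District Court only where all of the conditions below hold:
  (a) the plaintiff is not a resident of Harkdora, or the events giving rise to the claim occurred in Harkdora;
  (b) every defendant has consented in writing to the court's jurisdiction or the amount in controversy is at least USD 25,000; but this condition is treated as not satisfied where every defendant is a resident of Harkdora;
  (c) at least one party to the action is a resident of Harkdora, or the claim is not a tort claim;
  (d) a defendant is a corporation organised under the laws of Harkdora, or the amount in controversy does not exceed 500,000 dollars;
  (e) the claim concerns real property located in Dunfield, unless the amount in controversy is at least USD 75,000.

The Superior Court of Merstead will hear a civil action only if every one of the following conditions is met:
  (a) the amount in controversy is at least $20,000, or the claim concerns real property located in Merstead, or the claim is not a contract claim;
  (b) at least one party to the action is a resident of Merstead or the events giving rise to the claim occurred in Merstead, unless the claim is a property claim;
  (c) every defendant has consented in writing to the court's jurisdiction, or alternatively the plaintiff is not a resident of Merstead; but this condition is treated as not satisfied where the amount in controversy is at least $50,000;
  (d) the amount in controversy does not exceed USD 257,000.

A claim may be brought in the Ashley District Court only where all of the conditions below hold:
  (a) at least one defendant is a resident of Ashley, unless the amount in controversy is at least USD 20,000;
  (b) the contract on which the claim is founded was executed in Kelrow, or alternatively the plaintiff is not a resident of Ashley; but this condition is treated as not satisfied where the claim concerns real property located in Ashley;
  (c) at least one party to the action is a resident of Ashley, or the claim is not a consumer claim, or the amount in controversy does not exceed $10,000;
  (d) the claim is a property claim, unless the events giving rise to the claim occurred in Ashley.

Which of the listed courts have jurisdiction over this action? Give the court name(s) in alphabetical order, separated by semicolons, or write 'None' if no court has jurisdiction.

the Ashley District Court; the Harkdora District Court

The Kelrow Court of Common Pleas:
  (a) The amount in controversy is USD 227,000, which meets the $10,000 floor, so one alternative holds. Condition met.
  (b) The plaintiff resides in Dunfield, which is not Harkdora. Satisfied.
  (c) The amount in controversy is 227,000 dollars, above the 15,000 dollars ceiling. Not satisfied.
  (d) The corporate defendant(s) have their principal place of business in Meren, not Kelrow. But the amount in controversy is USD 227,000, which meets the 5,000 dollars floor, and the 'unless' clause therefore excuses the requirement. Met.
  → Not every requirement is met — no jurisdiction.
The Harkdora District Court:
  (a) The plaintiff resides in Dunfield, which is not Harkdora, which satisfies one of the alternatives. Met.
  (b) The amount in controversy is USD 227,000, which meets the 25,000 dollars floor — that alternative is enough. And the carve-out is inapplicable — the defendants reside as follows — Okafor Industries in Meren, Emil Baptiste in Harkdora — not all in Harkdora. Met.
  (c) Emil Baptiste resides in Harkdora, which satisfies one of the alternatives. Condition met.
  (d) The amount in controversy is 227,000 dollars, within the USD 500,000 ceiling, so this disjunct is met. Met.
  (e) The property lies in Dunfield. Met.
  → The court has jurisdiction.
The Superior Court of Merstead:
  (a) The amount in controversy is 227,000 dollars, which meets the 20,000 dollars floor — that alternative is enough. Satisfied.
  (b) No party resides in Merstead; the operative events occurred in Dunfield, not Merstead — none of the alternatives is met. The proviso rescues it, though: the claim is a property claim. Condition met.
  (c) The plaintiff resides in Dunfield, which is not Merstead, so this disjunct is met. However, the amount in controversy is 227,000 dollars, which meets the $50,000 floor, which falls within the stated exception and so defeats the condition. Condition not met.
  (d) The amount in controversy is 227,000 dollars, within the $257,000 ceiling. Satisfied.
  → Not every requirement is met — no jurisdiction.
The Ashley District Court:
  (a) No defendant resides in Ashley (they reside in Meren, Harkdora). However, the amount in controversy is USD 227,000, which meets the $20,000 floor, so the 'unless' proviso supplies this condition. Satisfied.
  (b) The plaintiff resides in Dunfield, which is not Ashley, so one alternative holds. The exception is not triggered, since the property lies in Dunfield, not Ashley. Satisfied.
  (c) The claim is a property claim, not a consumer claim, so one alternative holds. Met.
  (d) The claim is a property claim. Met.
  → All conditions met; jurisdiction exists.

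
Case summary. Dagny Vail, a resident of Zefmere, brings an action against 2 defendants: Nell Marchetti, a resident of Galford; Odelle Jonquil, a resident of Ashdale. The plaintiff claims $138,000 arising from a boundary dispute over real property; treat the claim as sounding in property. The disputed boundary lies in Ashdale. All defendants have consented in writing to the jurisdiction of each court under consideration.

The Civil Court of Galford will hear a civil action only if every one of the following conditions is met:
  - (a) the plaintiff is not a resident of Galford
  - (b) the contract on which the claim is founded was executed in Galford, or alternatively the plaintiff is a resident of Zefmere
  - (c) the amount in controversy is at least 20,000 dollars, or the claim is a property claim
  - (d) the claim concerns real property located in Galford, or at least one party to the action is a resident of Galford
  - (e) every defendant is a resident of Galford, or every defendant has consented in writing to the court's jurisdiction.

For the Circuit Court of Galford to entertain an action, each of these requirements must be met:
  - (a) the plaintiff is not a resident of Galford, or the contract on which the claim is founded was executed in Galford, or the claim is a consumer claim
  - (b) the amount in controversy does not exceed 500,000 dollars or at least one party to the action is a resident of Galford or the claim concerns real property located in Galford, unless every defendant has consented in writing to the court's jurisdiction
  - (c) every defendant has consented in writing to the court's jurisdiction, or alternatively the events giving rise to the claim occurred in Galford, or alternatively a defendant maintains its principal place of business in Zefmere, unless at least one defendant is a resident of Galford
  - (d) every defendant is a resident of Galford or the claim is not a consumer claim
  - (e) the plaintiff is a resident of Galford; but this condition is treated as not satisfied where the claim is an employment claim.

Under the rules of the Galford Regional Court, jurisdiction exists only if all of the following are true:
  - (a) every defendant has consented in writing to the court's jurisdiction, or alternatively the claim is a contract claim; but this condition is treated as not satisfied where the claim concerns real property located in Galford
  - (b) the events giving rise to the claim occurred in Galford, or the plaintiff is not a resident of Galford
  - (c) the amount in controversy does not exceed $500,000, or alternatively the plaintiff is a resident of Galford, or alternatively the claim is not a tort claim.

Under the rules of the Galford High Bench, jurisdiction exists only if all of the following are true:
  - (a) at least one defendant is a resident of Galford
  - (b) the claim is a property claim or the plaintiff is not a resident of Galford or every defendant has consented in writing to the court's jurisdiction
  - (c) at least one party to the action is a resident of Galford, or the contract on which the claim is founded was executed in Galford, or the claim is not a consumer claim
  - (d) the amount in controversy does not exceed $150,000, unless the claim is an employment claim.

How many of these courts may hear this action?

3

The Civil Court of Galford:
  (a) The plaintiff resides in Zefmere, which is not Galford. Met.
  (b) The plaintiff resides in Zefmere, so one alternative holds. Met.
  (c) The amount in controversy is 138,000 dollars, which meets the $20,000 floor, which satisfies one of the alternatives. Met.
  (d) Nell Marchetti resides in Galford, so this disjunct is met. Met.
  (e) Every defendant has filed written consent, so this disjunct is met. Satisfied.
  → The court has jurisdiction.
The Circuit Court of Galford:
  (a) The plaintiff resides in Zefmere, which is not Galford — that alternative is enough. Satisfied.
  (b) The amount in controversy is 138,000 dollars, within the $500,000 ceiling, so this disjunct is met. Met.
  (c) Every defendant has filed written consent — that alternative is enough. Condition met.
  (d) The claim is a property claim, not a consumer claim — that alternative is enough. Met.
  (e) The plaintiff resides in Zefmere, not Galford. Condition not met.
  → No jurisdiction.
The Galford Regional Court:
  (a) Every defendant has filed written consent, so one alternative holds. The exception is not triggered, since the property lies in Ashdale, not Galford. Met.
  (b) The plaintiff resides in Zefmere, which is not Galford, so one alternative holds. Met.
  (c) The amount in controversy is USD 138,000, within the USD 500,000 ceiling, which satisfies one of the alternatives. Satisfied.
  → Every requirement is satisfied — jurisdiction.
The Galford High Bench:
  (a) Nell Marchetti resides in Galford. Condition met.
  (b) The claim is a property claim, so one alternative holds. Satisfied.
  (c) Nell Marchetti resides in Galford, which satisfies one of the alternatives. Condition met.
  (d) The amount in controversy is USD 138,000, within the 150,000 dollars ceiling. Met.
  → Every requirement is satisfied — jurisdiction.
Courts with jurisdiction: the Civil Court of Galford, the Galford Regional Court, the Galford High Bench — 3 in total.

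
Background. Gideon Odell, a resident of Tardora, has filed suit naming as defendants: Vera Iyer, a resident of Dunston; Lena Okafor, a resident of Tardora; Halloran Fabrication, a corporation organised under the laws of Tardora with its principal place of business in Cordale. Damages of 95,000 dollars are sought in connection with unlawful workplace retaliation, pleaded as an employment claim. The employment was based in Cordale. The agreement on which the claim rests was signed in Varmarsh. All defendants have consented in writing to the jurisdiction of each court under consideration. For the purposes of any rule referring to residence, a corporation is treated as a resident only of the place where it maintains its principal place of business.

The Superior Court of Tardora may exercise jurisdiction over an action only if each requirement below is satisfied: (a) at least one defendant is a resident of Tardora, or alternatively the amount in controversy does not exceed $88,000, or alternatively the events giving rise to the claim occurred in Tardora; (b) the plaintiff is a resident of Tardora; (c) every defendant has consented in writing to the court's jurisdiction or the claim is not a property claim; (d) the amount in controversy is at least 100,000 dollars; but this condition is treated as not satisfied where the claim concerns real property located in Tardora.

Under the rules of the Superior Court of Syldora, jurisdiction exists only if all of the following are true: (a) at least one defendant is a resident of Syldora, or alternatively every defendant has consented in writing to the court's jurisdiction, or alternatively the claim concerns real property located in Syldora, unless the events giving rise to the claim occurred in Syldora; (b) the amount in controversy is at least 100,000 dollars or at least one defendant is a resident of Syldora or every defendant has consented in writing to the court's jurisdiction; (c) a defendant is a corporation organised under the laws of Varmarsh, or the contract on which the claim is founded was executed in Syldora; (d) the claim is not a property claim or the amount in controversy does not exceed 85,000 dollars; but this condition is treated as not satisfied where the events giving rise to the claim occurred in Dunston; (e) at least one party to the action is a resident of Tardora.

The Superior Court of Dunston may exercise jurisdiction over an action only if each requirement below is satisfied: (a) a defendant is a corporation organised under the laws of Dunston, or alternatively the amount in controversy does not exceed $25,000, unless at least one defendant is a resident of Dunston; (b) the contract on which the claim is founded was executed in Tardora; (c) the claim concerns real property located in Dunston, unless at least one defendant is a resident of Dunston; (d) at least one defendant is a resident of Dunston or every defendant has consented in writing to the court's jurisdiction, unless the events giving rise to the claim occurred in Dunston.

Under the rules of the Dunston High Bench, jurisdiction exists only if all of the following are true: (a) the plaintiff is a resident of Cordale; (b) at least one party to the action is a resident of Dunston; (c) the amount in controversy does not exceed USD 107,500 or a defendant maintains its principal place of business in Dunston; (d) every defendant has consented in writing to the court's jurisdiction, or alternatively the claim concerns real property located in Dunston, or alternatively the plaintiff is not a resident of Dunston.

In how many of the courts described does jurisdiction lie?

0

The Superior Court of Tardora:
  (a) Lena Okafor resides in Tardora, so this disjunct is met. Condition met.
  (b) The plaintiff resides in Tardora. Met.
  (c) Every defendant has filed written consent, so one alternative holds. Condition met.
  (d) The amount in controversy is USD 95,000, below the $100,000 floor. Condition not met.
  → Not every requirement is met — no jurisdiction.
The Superior Court of Syldora:
  (a) Every defendant has filed written consent, so this disjunct is met. Condition met.
  (b) Every defendant has filed written consent, so one alternative holds. Condition met.
  (c) The corporate defendant(s) are organised in Tardora, not Varmarsh; the contract was executed in Varmarsh, not Syldora — no alternative holds. Condition not met.
  (d) The claim is an employment claim, not a property claim — that alternative is enough. The carve-out does not apply: the operative events occurred in Cordale, not Dunston. Satisfied.
  (e) Gideon Odell resides in Tardora. Condition met.
  → At least one condition fails; no jurisdiction.
The Superior Court of Dunston:
  (a) The corporate defendant(s) are organised in Tardora, not Dunston; the amount in controversy is USD 95,000, above the $25,000 ceiling — no alternative holds. The proviso rescues it, though: Vera Iyer resides in Dunston. Satisfied.
  (b) The contract was executed in Varmarsh, not Tardora. Fails.
  (c) The claim does not concern real property. However, Vera Iyer resides in Dunston, so the 'unless' proviso supplies this condition. Satisfied.
  (d) Vera Iyer resides in Dunston, which satisfies one of the alternatives. Condition met.
  → The court lacks jurisdiction.
The Dunston High Bench:
  (a) The plaintiff resides in Tardora, not Cordale. Fails.
  (b) Vera Iyer resides in Dunston. Met.
  (c) The amount in controversy is $95,000, within the 107,500 dollars ceiling — that alternative is enough. Condition met.
  (d) Every defendant has filed written consent, so this disjunct is met. Condition met.
  → The court lacks jurisdiction.
No court satisfies all of its conditions.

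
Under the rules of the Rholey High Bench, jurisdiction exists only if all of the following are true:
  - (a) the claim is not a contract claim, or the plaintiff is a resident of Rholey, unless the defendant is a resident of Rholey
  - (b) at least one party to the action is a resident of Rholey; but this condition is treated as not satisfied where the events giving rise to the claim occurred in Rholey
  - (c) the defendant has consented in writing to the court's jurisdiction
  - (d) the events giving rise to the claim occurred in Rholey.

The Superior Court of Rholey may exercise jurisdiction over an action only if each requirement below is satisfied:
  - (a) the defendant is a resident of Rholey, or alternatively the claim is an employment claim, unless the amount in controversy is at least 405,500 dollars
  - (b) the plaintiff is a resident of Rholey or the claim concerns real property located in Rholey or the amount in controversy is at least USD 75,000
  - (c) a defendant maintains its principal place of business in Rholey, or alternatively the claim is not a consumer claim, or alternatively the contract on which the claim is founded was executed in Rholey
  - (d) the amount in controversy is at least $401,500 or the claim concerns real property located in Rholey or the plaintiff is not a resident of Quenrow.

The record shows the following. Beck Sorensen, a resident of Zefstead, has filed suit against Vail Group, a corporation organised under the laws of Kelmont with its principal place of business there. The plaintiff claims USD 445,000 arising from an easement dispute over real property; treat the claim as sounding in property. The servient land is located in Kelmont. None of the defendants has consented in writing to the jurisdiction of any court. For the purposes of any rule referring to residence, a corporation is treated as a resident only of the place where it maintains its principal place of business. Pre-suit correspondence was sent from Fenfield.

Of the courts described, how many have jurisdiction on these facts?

1

The Rholey High Bench:
  (a) The claim is a property claim, not a contract claim, which satisfies one of the alternatives. Satisfied.
  (b) No party resides in Rholey. Fails.
  (c) No such written consent has been filed. Not satisfied.
  (d) The operative events occurred in Kelmont, not Rholey. Not satisfied.
  → Not every requirement is met — no jurisdiction.
The Superior Court of Rholey:
  (a) The defendant resides in Kelmont, not Rholey; the claim is a property claim, not an employment claim — none of the alternatives is met. However, the amount in controversy is $445,000, which meets the USD 405,500 floor, so the 'unless' proviso supplies this condition. Satisfied.
  (b) The amount in controversy is USD 445,000, which meets the 75,000 dollars floor, so this disjunct is met. Satisfied.
  (c) The claim is a property claim, not a consumer claim, which satisfies one of the alternatives. Satisfied.
  (d) The amount in controversy is 445,000 dollars, which meets the $401,500 floor — that alternative is enough. Condition met.
  → Every requirement is satisfied — jurisdiction.
Courts with jurisdiction: the Superior Court of Rholey — 1 in total.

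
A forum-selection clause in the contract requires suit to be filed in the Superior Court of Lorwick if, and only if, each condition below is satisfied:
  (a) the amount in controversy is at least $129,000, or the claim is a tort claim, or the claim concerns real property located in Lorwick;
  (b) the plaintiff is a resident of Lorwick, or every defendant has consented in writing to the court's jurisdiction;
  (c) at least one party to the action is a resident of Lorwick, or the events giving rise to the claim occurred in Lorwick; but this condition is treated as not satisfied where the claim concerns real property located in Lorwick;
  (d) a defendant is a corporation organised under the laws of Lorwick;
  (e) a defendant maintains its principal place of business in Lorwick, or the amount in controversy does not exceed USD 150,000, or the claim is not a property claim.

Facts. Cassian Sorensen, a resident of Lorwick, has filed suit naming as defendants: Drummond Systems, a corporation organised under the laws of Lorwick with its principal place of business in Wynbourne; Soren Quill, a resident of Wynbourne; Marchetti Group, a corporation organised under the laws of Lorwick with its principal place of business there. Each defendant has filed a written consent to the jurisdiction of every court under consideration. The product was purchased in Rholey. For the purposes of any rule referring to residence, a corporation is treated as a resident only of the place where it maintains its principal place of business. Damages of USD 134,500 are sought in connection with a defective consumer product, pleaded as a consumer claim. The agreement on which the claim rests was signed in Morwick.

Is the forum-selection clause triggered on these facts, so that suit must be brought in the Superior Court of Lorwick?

The Superior Court of Lorwick:
  (a) The amount in controversy is $134,500, which meets the 129,000 dollars floor, so this disjunct is met. Satisfied.
  (b) The plaintiff resides in Lorwick, which satisfies one of the alternatives. Met.
  (c) Cassian Sorensen resides in Lorwick — that alternative is enough. The carve-out does not apply: the claim does not concern real property. Condition met.
  (d) Drummond Systems is organised under the laws of Lorwick. Condition met.
  (e) Marchetti Group has its principal place of business in Lorwick, which satisfies one of the alternatives. Satisfied.
  → The clause applies.

Yes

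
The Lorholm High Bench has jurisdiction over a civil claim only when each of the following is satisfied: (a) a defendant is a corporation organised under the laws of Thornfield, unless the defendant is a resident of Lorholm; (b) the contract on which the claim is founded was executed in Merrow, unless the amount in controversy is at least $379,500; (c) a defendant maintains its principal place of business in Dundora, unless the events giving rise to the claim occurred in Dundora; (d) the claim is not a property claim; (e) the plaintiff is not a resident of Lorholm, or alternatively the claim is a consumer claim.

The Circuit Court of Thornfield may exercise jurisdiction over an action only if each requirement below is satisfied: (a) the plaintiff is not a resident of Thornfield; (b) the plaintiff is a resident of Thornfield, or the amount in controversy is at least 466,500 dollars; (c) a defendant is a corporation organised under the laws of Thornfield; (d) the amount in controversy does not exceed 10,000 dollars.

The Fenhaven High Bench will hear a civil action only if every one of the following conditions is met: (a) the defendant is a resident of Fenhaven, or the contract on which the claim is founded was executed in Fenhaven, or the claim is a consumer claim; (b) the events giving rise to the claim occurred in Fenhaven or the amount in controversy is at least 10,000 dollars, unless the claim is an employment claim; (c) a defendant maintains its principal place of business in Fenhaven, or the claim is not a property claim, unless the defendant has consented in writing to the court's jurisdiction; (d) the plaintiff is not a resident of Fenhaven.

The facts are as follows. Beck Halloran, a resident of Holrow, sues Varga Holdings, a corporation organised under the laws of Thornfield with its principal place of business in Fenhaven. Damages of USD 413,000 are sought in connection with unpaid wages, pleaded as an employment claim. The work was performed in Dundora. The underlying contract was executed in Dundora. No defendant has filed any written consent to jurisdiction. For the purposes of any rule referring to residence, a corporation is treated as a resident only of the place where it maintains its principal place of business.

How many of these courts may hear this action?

2

The Lorholm High Bench:
  (a) Varga Holdings is organised under the laws of Thornfield. Satisfied.
  (b) The contract was executed in Dundora, not Merrow. However, the amount in controversy is 413,000 dollars, which meets the $379,500 floor, so the 'unless' proviso supplies this condition. Condition met.
  (c) The corporate defendant(s) have their principal place of business in Fenhaven, not Dundora. However, the operative events occurred in Dundora, so the 'unless' proviso supplies this condition. Satisfied.
  (d) The claim is an employment claim, not a property claim. Condition met.
  (e) The plaintiff resides in Holrow, which is not Lorholm, so this disjunct is met. Condition met.
  → Jurisdiction lies.
The Circuit Court of Thornfield:
  (a) The plaintiff resides in Holrow, which is not Thornfield. Satisfied.
  (b) The plaintiff resides in Holrow, not Thornfield; the amount in controversy is USD 413,000, below the 466,500 dollars floor — no alternative holds. Condition not met.
  (c) Varga Holdings is organised under the laws of Thornfield. Met.
  (d) The amount in controversy is $413,000, above the 10,000 dollars ceiling. Condition not met.
  → No jurisdiction.
The Fenhaven High Bench:
  (a) The defendant resides in Fenhaven, which satisfies one of the alternatives. Met.
  (b) The amount in controversy is USD 413,000, which meets the 10,000 dollars floor, which satisfies one of the alternatives. Condition met.
  (c) Varga Holdings has its principal place of business in Fenhaven, so one alternative holds. Met.
  (d) The plaintiff resides in Holrow, which is not Fenhaven. Met.
  → Jurisdiction lies.
Courts with jurisdiction: the Lorholm High Bench, the Fenhaven High Bench — 2 in total.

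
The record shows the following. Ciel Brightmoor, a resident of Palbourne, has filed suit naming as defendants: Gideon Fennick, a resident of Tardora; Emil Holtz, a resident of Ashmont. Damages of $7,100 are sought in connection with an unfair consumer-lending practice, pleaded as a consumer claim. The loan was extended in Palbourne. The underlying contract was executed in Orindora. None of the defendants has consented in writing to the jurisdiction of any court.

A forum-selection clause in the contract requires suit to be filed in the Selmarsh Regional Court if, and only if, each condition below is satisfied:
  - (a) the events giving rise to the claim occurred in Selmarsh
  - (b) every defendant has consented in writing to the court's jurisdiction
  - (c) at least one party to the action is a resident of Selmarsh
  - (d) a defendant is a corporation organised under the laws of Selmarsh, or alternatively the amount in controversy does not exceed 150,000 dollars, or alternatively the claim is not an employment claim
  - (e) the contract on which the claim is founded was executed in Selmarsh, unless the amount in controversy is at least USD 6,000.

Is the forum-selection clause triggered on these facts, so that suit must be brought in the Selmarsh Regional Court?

No

The Selmarsh Regional Court:
  (a) The operative events occurred in Palbourne, not Selmarsh. Fails.
  (b) No such written consent has been filed. Fails.
  (c) No party resides in Selmarsh. Condition not met.
  (d) The amount in controversy is 7,100 dollars, within the 150,000 dollars ceiling — that alternative is enough. Met.
  (e) The contract was executed in Orindora, not Selmarsh. The proviso rescues it, though: the amount in controversy is USD 7,100, which meets the USD 6,000 floor. Condition met.
  → Forum clause is not triggered.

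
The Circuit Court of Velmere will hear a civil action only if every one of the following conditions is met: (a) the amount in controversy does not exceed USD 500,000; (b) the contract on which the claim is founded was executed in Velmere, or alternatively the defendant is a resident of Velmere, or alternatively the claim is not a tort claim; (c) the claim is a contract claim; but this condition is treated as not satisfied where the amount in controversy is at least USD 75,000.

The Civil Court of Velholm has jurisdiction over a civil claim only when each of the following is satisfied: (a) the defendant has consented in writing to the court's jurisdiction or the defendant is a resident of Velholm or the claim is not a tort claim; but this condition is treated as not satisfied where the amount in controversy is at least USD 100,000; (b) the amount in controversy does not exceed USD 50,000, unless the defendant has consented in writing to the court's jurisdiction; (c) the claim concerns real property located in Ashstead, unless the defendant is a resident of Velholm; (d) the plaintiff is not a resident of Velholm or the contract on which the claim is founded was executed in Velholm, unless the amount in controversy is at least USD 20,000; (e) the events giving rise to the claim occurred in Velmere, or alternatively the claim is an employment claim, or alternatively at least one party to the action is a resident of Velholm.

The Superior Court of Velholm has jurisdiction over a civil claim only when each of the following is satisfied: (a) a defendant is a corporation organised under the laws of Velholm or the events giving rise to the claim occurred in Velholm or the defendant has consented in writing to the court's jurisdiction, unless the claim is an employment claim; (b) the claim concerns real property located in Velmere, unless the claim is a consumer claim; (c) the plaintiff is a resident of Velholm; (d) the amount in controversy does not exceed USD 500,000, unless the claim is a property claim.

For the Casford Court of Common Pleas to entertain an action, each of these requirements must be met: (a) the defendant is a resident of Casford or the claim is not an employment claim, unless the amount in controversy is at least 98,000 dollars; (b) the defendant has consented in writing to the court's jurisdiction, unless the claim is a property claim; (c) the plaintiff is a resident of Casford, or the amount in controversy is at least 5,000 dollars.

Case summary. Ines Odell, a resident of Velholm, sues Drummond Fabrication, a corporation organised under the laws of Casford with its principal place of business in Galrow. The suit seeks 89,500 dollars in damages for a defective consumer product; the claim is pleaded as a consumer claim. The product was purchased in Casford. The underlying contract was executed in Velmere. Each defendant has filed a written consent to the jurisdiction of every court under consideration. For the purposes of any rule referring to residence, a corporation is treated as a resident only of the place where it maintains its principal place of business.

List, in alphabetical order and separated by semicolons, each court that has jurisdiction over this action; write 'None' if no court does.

the Casford Court of Common Pleas; the Superior Court of Velholm

The Circuit Court of Velmere:
  (a) The amount in controversy is $89,500, within the USD 500,000 ceiling. Condition met.
  (b) The contract was executed in Velmere, which satisfies one of the alternatives. Met.
  (c) The claim is a consumer claim, not a contract claim. Not met.
  → Not every requirement is met — no jurisdiction.
The Civil Court of Velholm:
  (a) Every defendant has filed written consent, so this disjunct is met. The carve-out does not apply: the amount in controversy is 89,500 dollars, below the USD 100,000 floor. Condition met.
  (b) The amount in controversy is USD 89,500, above the USD 50,000 ceiling. The proviso rescues it, though: every defendant has filed written consent. Met.
  (c) The claim does not concern real property. And the defendant resides in Galrow, not Velholm, so the proviso does not save it. Not satisfied.
  (d) The plaintiff resides in Velholm; the contract was executed in Velmere, not Velholm — none of the alternatives is met. But the amount in controversy is USD 89,500, which meets the 20,000 dollars floor, and the 'unless' clause therefore excuses the requirement. Met.
  (e) Ines Odell resides in Velholm, so one alternative holds. Condition met.
  → The court lacks jurisdiction.
The Superior Court of Velholm:
  (a) Every defendant has filed written consent, which satisfies one of the alternatives. Met.
  (b) The claim does not concern real property. However, the claim is a consumer claim, so the 'unless' proviso supplies this condition. Condition met.
  (c) The plaintiff resides in Velholm. Met.
  (d) The amount in controversy is 89,500 dollars, within the 500,000 dollars ceiling. Condition met.
  → All conditions met; jurisdiction exists.
The Casford Court of Common Pleas:
  (a) The claim is a consumer claim, not an employment claim, so this disjunct is met. Satisfied.
  (b) Every defendant has filed written consent. Satisfied.
  (c) The amount in controversy is $89,500, which meets the USD 5,000 floor, so one alternative holds. Met.
  → Jurisdiction lies.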